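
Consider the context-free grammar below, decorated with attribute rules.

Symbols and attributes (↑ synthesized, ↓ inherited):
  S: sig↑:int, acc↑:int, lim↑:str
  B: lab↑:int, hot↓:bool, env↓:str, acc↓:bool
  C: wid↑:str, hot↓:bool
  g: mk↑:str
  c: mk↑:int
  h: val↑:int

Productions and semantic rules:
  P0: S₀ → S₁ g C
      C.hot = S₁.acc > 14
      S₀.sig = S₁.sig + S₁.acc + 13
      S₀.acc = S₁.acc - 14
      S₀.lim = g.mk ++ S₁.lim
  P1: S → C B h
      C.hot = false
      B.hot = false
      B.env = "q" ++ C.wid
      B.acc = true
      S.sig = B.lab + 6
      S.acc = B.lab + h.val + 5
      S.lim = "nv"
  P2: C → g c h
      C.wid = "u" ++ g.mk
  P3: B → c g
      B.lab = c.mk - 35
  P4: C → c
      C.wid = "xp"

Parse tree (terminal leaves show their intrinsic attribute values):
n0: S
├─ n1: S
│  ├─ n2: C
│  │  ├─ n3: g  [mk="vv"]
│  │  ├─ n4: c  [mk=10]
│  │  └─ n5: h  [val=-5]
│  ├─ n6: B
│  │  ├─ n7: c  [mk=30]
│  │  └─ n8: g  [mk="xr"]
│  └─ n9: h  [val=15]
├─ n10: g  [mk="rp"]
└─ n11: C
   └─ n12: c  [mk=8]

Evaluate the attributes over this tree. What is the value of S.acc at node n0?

1

1. n2.hot = false  [false]
2. n3.mk = "vv"  [terminal]
3. n4.mk = 10  [terminal]
4. n5.val = -5  [terminal]
5. n2.wid = "uvv"  ["u" ++ g.mk]
6. n6.hot = false  [false]
7. n6.env = "quvv"  ["q" ++ C.wid]
8. n6.acc = true  [true]
9. n7.mk = 30  [terminal]
10. n8.mk = "xr"  [terminal]
11. n6.lab = -5  [c.mk - 35]
12. n9.val = 15  [terminal]
13. n1.sig = 1  [B.lab + 6]
14. n1.acc = 15  [B.lab + h.val + 5]
15. n1.lim = "nv"  ["nv"]
16. n10.mk = "rp"  [terminal]
17. n11.hot = true  [S₁.acc > 14]
18. n12.mk = 8  [terminal]
19. n11.wid = "xp"  ["xp"]
20. n0.sig = 29  [S₁.sig + S₁.acc + 13]
21. n0.acc = 1  [S₁.acc - 14]
22. n0.lim = "rpnv"  [g.mk ++ S₁.lim]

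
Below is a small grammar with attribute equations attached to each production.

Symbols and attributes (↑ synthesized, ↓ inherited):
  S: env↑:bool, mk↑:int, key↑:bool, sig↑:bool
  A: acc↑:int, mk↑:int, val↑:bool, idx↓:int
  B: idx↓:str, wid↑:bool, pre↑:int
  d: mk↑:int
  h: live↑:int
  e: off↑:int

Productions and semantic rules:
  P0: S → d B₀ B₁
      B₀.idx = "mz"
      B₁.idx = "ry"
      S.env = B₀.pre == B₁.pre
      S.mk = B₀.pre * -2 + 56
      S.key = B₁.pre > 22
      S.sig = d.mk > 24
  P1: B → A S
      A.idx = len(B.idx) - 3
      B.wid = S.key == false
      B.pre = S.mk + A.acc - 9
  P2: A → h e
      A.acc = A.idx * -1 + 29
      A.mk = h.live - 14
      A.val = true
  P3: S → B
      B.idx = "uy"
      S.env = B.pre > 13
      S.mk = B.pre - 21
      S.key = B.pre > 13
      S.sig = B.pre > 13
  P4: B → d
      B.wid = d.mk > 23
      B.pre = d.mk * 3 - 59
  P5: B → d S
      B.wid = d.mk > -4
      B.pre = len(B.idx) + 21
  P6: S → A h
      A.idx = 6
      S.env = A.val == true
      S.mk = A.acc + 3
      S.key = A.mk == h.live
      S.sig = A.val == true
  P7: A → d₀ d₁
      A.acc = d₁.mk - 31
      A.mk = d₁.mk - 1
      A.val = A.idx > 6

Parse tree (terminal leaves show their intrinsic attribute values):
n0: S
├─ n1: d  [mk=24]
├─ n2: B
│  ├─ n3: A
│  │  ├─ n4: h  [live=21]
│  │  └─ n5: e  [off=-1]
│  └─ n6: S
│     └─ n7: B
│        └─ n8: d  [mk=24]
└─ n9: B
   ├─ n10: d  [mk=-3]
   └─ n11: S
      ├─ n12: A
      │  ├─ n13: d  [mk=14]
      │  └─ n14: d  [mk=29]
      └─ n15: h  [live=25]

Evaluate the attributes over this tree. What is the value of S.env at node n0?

1. n1.mk = 24  [terminal]
2. n2.idx = "mz"  ["mz"]
3. n3.idx = -1  [len(B.idx) - 3]
4. n4.live = 21  [terminal]
5. n5.off = -1  [terminal]
6. n3.acc = 30  [A.idx * -1 + 29]
7. n3.mk = 7  [h.live - 14]
8. n3.val = true  [true]
9. n7.idx = "uy"  ["uy"]
10. n8.mk = 24  [terminal]
11. n7.wid = true  [d.mk > 23]
12. n7.pre = 13  [d.mk * 3 - 59]
13. n6.env = false  [B.pre > 13]
14. n6.mk = -8  [B.pre - 21]
15. n6.key = false  [B.pre > 13]
16. n6.sig = false  [B.pre > 13]
17. n2.wid = true  [S.key == false]
18. n2.pre = 13  [S.mk + A.acc - 9]
19. n9.idx = "ry"  ["ry"]
20. n10.mk = -3  [terminal]
21. n12.idx = 6  [6]
22. n13.mk = 14  [terminal]
23. n14.mk = 29  [terminal]
24. n12.acc = -2  [d₁.mk - 31]
25. n12.mk = 28  [d₁.mk - 1]
26. n12.val = false  [A.idx > 6]
27. n15.live = 25  [terminal]
28. n11.env = false  [A.val == true]
29. n11.mk = 1  [A.acc + 3]
30. n11.key = false  [A.mk == h.live]
31. n11.sig = false  [A.val == true]
32. n9.wid = true  [d.mk > -4]
33. n9.pre = 23  [len(B.idx) + 21]
34. n0.env = false  [B₀.pre == B₁.pre]
35. n0.mk = 30  [B₀.pre * -2 + 56]
36. n0.key = true  [B₁.pre > 22]
37. n0.sig = false  [d.mk > 24]

false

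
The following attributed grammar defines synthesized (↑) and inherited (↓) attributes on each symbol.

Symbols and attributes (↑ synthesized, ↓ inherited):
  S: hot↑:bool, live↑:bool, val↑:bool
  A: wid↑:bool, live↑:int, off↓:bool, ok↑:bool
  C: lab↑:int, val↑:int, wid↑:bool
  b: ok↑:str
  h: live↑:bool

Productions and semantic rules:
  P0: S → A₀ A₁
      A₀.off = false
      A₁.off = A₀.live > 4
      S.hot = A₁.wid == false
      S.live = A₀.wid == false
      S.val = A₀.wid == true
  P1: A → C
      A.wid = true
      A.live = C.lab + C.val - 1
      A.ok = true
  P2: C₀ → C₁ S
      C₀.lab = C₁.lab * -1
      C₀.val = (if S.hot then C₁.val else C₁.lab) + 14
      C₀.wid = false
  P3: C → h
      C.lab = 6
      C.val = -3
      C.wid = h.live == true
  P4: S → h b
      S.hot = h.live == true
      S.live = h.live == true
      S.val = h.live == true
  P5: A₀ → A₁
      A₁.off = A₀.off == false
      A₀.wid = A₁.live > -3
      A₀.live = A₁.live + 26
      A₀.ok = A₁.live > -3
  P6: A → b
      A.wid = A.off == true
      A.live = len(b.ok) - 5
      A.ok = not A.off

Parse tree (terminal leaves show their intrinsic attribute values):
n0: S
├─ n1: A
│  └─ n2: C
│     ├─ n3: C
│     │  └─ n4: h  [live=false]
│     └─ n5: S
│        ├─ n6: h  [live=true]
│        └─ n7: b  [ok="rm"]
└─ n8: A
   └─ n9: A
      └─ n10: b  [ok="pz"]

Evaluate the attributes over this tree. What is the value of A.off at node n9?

1. n1.off = false  [false]
2. n4.live = false  [terminal]
3. n3.lab = 6  [6]
4. n3.val = -3  [-3]
5. n3.wid = false  [h.live == true]
6. n6.live = true  [terminal]
7. n7.ok = "rm"  [terminal]
8. n5.hot = true  [h.live == true]
9. n5.live = true  [h.live == true]
10. n5.val = true  [h.live == true]
11. n2.lab = -6  [C₁.lab * -1]
12. n2.val = 11  [(if S.hot then C₁.val else C₁.lab) + 14]
13. n2.wid = false  [false]
14. n1.wid = true  [true]
15. n1.live = 4  [C.lab + C.val - 1]
16. n1.ok = true  [true]
17. n8.off = false  [A₀.live > 4]
18. n9.off = true  [A₀.off == false]
19. n10.ok = "pz"  [terminal]
20. n9.wid = true  [A.off == true]
21. n9.live = -3  [len(b.ok) - 5]
22. n9.ok = false  [not A.off]
23. n8.wid = false  [A₁.live > -3]
24. n8.live = 23  [A₁.live + 26]
25. n8.ok = false  [A₁.live > -3]
26. n0.hot = true  [A₁.wid == false]
27. n0.live = false  [A₀.wid == false]
28. n0.val = true  [A₀.wid == true]

true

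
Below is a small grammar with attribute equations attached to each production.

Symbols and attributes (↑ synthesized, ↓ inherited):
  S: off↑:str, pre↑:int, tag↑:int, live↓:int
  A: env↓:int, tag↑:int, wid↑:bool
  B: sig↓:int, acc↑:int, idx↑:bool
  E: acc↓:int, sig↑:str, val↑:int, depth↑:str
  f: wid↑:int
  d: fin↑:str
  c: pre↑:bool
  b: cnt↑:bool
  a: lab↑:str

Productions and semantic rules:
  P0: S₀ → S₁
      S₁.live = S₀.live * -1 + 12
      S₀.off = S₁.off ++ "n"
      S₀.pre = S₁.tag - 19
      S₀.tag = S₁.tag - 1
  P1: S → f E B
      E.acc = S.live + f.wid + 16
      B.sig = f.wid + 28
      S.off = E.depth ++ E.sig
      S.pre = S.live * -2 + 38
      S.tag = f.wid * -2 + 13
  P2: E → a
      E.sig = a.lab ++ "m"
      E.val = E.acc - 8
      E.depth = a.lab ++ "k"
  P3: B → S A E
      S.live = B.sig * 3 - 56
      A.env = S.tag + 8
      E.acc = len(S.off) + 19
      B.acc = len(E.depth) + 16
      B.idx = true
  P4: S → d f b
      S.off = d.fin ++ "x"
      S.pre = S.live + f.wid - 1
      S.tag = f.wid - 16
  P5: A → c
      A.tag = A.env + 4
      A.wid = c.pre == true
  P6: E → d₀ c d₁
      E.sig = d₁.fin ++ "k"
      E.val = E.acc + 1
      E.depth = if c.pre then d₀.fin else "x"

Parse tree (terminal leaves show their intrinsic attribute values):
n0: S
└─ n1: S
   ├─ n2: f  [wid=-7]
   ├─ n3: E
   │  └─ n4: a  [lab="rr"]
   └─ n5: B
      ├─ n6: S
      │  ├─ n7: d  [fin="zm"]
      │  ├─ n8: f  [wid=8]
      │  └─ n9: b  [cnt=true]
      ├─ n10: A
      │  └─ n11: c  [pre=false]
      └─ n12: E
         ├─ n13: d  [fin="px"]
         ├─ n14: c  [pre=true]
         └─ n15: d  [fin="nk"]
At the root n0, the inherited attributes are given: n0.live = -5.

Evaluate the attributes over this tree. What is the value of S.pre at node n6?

1. n0.live = -5  [given at root]
2. n1.live = 17  [S₀.live * -1 + 12]
3. n2.wid = -7  [terminal]
4. n3.acc = 26  [S.live + f.wid + 16]
5. n4.lab = "rr"  [terminal]
6. n3.sig = "rrm"  [a.lab ++ "m"]
7. n3.val = 18  [E.acc - 8]
8. n3.depth = "rrk"  [a.lab ++ "k"]
9. n5.sig = 21  [f.wid + 28]
10. n6.live = 7  [B.sig * 3 - 56]
11. n7.fin = "zm"  [terminal]
12. n8.wid = 8  [terminal]
13. n9.cnt = true  [terminal]
14. n6.off = "zmx"  [d.fin ++ "x"]
15. n6.pre = 14  [S.live + f.wid - 1]
16. n6.tag = -8  [f.wid - 16]
17. n10.env = 0  [S.tag + 8]
18. n11.pre = false  [terminal]
19. n10.tag = 4  [A.env + 4]
20. n10.wid = false  [c.pre == true]
21. n12.acc = 22  [len(S.off) + 19]
22. n13.fin = "px"  [terminal]
23. n14.pre = true  [terminal]
24. n15.fin = "nk"  [terminal]
25. n12.sig = "nkk"  [d₁.fin ++ "k"]
26. n12.val = 23  [E.acc + 1]
27. n12.depth = "px"  [if c.pre then d₀.fin else "x"]
28. n5.acc = 18  [len(E.depth) + 16]
29. n5.idx = true  [true]
30. n1.off = "rrkrrm"  [E.depth ++ E.sig]
31. n1.pre = 4  [S.live * -2 + 38]
32. n1.tag = 27  [f.wid * -2 + 13]
33. n0.off = "rrkrrmn"  [S₁.off ++ "n"]
34. n0.pre = 8  [S₁.tag - 19]
35. n0.tag = 26  [S₁.tag - 1]

14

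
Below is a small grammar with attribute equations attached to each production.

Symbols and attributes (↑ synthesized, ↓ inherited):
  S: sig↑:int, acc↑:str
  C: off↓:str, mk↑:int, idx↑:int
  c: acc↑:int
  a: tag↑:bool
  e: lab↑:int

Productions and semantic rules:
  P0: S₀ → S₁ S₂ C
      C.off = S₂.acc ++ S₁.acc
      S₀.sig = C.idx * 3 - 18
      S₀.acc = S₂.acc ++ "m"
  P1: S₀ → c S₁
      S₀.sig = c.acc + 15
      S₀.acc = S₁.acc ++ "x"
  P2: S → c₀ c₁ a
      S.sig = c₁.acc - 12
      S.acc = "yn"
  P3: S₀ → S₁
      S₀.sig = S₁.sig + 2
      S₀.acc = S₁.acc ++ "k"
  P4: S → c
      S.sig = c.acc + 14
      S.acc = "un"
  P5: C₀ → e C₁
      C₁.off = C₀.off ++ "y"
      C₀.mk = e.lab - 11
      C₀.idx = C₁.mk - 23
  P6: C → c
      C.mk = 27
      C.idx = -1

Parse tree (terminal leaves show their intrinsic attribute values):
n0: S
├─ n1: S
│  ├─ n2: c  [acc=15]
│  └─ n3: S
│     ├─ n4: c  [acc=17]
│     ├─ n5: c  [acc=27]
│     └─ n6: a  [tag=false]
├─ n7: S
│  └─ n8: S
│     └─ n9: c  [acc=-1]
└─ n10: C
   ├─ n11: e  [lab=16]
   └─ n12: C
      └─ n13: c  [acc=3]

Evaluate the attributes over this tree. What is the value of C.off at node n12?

"unkynxy"

1. n2.acc = 15  [terminal]
2. n4.acc = 17  [terminal]
3. n5.acc = 27  [terminal]
4. n6.tag = false  [terminal]
5. n3.sig = 15  [c₁.acc - 12]
6. n3.acc = "yn"  ["yn"]
7. n1.sig = 30  [c.acc + 15]
8. n1.acc = "ynx"  [S₁.acc ++ "x"]
9. n9.acc = -1  [terminal]
10. n8.sig = 13  [c.acc + 14]
11. n8.acc = "un"  ["un"]
12. n7.sig = 15  [S₁.sig + 2]
13. n7.acc = "unk"  [S₁.acc ++ "k"]
14. n10.off = "unkynx"  [S₂.acc ++ S₁.acc]
15. n11.lab = 16  [terminal]
16. n12.off = "unkynxy"  [C₀.off ++ "y"]
17. n13.acc = 3  [terminal]
18. n12.mk = 27  [27]
19. n12.idx = -1  [-1]
20. n10.mk = 5  [e.lab - 11]
21. n10.idx = 4  [C₁.mk - 23]
22. n0.sig = -6  [C.idx * 3 - 18]
23. n0.acc = "unkm"  [S₂.acc ++ "m"]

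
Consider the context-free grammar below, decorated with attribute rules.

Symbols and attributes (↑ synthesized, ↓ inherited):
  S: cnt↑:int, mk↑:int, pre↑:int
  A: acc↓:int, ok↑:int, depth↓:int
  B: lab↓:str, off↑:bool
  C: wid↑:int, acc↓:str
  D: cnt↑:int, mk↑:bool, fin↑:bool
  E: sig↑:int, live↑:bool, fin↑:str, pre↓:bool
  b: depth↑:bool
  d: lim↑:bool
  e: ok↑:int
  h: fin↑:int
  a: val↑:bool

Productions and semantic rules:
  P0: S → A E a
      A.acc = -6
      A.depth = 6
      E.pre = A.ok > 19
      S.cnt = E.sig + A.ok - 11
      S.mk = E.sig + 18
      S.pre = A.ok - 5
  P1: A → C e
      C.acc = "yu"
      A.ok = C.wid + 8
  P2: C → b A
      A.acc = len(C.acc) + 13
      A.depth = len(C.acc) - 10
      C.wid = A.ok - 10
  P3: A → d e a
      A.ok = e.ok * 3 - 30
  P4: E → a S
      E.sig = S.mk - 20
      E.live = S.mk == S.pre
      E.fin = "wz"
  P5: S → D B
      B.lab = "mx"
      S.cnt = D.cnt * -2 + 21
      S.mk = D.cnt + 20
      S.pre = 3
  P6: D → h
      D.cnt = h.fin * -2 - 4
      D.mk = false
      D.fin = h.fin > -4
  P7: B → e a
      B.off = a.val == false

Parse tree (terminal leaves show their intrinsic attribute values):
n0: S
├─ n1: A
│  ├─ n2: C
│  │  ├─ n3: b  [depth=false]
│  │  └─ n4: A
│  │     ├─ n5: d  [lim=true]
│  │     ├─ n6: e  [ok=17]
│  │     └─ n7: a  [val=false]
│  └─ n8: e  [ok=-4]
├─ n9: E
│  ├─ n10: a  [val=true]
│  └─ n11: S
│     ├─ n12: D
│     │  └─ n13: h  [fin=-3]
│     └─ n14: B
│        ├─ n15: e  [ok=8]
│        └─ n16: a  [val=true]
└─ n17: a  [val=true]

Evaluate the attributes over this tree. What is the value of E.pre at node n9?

1. n1.acc = -6  [-6]
2. n1.depth = 6  [6]
3. n2.acc = "yu"  ["yu"]
4. n3.depth = false  [terminal]
5. n4.acc = 15  [len(C.acc) + 13]
6. n4.depth = -8  [len(C.acc) - 10]
7. n5.lim = true  [terminal]
8. n6.ok = 17  [terminal]
9. n7.val = false  [terminal]
10. n4.ok = 21  [e.ok * 3 - 30]
11. n2.wid = 11  [A.ok - 10]
12. n8.ok = -4  [terminal]
13. n1.ok = 19  [C.wid + 8]
14. n9.pre = false  [A.ok > 19]
15. n10.val = true  [terminal]
16. n13.fin = -3  [terminal]
17. n12.cnt = 2  [h.fin * -2 - 4]
18. n12.mk = false  [false]
19. n12.fin = true  [h.fin > -4]
20. n14.lab = "mx"  ["mx"]
21. n15.ok = 8  [terminal]
22. n16.val = true  [terminal]
23. n14.off = false  [a.val == false]
24. n11.cnt = 17  [D.cnt * -2 + 21]
25. n11.mk = 22  [D.cnt + 20]
26. n11.pre = 3  [3]
27. n9.sig = 2  [S.mk - 20]
28. n9.live = false  [S.mk == S.pre]
29. n9.fin = "wz"  ["wz"]
30. n17.val = true  [terminal]
31. n0.cnt = 10  [E.sig + A.ok - 11]
32. n0.mk = 20  [E.sig + 18]
33. n0.pre = 14  [A.ok - 5]

false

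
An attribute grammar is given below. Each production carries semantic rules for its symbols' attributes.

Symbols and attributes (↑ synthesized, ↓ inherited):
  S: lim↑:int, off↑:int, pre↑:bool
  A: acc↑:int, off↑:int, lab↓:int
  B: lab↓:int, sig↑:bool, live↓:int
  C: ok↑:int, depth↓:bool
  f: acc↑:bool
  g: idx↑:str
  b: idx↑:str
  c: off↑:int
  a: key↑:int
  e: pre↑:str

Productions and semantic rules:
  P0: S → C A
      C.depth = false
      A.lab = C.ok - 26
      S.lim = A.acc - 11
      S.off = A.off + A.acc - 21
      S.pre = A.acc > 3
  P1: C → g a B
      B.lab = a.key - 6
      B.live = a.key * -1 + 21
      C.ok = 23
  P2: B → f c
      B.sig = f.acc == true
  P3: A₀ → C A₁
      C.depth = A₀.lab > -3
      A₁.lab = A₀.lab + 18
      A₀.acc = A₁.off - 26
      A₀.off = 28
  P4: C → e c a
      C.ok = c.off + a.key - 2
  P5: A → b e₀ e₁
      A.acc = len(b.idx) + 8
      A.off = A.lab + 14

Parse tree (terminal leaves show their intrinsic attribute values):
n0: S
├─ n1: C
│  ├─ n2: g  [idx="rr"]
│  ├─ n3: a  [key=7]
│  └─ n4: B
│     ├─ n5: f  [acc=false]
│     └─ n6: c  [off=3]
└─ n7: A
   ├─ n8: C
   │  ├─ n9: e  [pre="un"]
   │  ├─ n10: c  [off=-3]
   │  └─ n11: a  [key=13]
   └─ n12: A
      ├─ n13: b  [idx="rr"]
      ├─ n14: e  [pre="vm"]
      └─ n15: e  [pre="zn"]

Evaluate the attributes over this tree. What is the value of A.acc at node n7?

1. n1.depth = false  [false]
2. n2.idx = "rr"  [terminal]
3. n3.key = 7  [terminal]
4. n4.lab = 1  [a.key - 6]
5. n4.live = 14  [a.key * -1 + 21]
6. n5.acc = false  [terminal]
7. n6.off = 3  [terminal]
8. n4.sig = false  [f.acc == true]
9. n1.ok = 23  [23]
10. n7.lab = -3  [C.ok - 26]
11. n8.depth = false  [A₀.lab > -3]
12. n9.pre = "un"  [terminal]
13. n10.off = -3  [terminal]
14. n11.key = 13  [terminal]
15. n8.ok = 8  [c.off + a.key - 2]
16. n12.lab = 15  [A₀.lab + 18]
17. n13.idx = "rr"  [terminal]
18. n14.pre = "vm"  [terminal]
19. n15.pre = "zn"  [terminal]
20. n12.acc = 10  [len(b.idx) + 8]
21. n12.off = 29  [A.lab + 14]
22. n7.acc = 3  [A₁.off - 26]
23. n7.off = 28  [28]
24. n0.lim = -8  [A.acc - 11]
25. n0.off = 10  [A.off + A.acc - 21]
26. n0.pre = false  [A.acc > 3]

3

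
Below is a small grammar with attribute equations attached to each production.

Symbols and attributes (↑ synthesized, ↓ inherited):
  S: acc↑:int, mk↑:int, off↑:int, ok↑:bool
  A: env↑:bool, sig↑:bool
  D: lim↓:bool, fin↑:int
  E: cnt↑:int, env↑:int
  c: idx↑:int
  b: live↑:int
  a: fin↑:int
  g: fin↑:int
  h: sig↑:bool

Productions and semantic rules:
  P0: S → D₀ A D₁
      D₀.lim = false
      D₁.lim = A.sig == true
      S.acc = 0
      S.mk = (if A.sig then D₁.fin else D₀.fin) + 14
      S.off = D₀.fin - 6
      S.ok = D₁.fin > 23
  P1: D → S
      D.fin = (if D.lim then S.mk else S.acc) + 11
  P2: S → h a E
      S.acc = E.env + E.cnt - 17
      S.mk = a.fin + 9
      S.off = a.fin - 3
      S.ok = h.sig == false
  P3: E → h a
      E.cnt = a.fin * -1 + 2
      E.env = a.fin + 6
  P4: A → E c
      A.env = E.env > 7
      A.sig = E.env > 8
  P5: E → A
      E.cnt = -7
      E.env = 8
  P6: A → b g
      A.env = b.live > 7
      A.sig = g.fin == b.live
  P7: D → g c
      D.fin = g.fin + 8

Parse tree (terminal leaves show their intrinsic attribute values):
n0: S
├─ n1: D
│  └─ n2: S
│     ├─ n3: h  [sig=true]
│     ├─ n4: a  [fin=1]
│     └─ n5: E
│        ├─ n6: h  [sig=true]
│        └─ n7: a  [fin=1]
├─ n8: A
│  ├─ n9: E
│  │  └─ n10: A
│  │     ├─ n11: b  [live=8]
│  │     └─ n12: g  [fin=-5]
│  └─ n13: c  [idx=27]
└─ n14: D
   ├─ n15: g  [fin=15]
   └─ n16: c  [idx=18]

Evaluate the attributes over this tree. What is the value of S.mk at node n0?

16

1. n1.lim = false  [false]
2. n3.sig = true  [terminal]
3. n4.fin = 1  [terminal]
4. n6.sig = true  [terminal]
5. n7.fin = 1  [terminal]
6. n5.cnt = 1  [a.fin * -1 + 2]
7. n5.env = 7  [a.fin + 6]
8. n2.acc = -9  [E.env + E.cnt - 17]
9. n2.mk = 10  [a.fin + 9]
10. n2.off = -2  [a.fin - 3]
11. n2.ok = false  [h.sig == false]
12. n1.fin = 2  [(if D.lim then S.mk else S.acc) + 11]
13. n11.live = 8  [terminal]
14. n12.fin = -5  [terminal]
15. n10.env = true  [b.live > 7]
16. n10.sig = false  [g.fin == b.live]
17. n9.cnt = -7  [-7]
18. n9.env = 8  [8]
19. n13.idx = 27  [terminal]
20. n8.env = true  [E.env > 7]
21. n8.sig = false  [E.env > 8]
22. n14.lim = false  [A.sig == true]
23. n15.fin = 15  [terminal]
24. n16.idx = 18  [terminal]
25. n14.fin = 23  [g.fin + 8]
26. n0.acc = 0  [0]
27. n0.mk = 16  [(if A.sig then D₁.fin else D₀.fin) + 14]
28. n0.off = -4  [D₀.fin - 6]
29. n0.ok = false  [D₁.fin > 23]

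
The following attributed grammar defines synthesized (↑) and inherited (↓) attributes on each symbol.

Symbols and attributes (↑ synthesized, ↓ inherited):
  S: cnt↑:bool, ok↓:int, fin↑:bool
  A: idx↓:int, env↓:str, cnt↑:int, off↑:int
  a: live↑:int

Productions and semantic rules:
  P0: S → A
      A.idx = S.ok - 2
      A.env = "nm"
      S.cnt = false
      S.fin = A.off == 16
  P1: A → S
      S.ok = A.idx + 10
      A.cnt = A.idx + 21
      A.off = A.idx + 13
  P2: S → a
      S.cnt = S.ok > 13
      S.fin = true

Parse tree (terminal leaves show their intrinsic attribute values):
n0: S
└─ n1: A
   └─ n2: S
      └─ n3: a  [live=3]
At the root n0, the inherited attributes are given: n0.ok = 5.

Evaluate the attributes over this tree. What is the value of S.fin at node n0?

true

1. n0.ok = 5  [given at root]
2. n1.idx = 3  [S.ok - 2]
3. n1.env = "nm"  ["nm"]
4. n2.ok = 13  [A.idx + 10]
5. n3.live = 3  [terminal]
6. n2.cnt = false  [S.ok > 13]
7. n2.fin = true  [true]
8. n1.cnt = 24  [A.idx + 21]
9. n1.off = 16  [A.idx + 13]
10. n0.cnt = false  [false]
11. n0.fin = true  [A.off == 16]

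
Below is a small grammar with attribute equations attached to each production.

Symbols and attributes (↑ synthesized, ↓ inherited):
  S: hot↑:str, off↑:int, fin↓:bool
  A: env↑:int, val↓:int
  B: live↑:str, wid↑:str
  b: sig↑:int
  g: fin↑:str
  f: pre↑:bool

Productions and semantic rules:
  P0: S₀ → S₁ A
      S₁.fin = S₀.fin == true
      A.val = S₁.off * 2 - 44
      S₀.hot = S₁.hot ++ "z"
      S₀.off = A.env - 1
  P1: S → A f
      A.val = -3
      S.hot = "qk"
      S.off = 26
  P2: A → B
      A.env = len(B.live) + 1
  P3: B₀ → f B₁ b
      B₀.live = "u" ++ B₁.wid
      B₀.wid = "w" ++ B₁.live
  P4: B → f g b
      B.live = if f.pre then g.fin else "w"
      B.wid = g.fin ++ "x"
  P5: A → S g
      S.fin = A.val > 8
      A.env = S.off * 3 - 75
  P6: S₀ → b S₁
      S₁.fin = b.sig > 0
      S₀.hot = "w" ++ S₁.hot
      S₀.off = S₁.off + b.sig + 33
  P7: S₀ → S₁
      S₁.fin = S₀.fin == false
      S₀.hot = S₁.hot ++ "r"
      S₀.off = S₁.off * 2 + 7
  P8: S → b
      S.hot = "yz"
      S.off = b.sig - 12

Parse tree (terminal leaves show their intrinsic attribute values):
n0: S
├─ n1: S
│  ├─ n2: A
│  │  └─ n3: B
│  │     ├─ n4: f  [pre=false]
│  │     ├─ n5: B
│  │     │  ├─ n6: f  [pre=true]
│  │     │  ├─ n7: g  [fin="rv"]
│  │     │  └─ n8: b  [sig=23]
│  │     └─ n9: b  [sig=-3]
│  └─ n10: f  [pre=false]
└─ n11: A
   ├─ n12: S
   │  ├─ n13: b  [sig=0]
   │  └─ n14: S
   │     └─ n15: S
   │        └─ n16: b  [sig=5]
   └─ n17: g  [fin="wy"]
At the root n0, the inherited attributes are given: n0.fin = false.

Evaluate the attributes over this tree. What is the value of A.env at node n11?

3

1. n0.fin = false  [given at root]
2. n1.fin = false  [S₀.fin == true]
3. n2.val = -3  [-3]
4. n4.pre = false  [terminal]
5. n6.pre = true  [terminal]
6. n7.fin = "rv"  [terminal]
7. n8.sig = 23  [terminal]
8. n5.live = "rv"  [if f.pre then g.fin else "w"]
9. n5.wid = "rvx"  [g.fin ++ "x"]
10. n9.sig = -3  [terminal]
11. n3.live = "urvx"  ["u" ++ B₁.wid]
12. n3.wid = "wrv"  ["w" ++ B₁.live]
13. n2.env = 5  [len(B.live) + 1]
14. n10.pre = false  [terminal]
15. n1.hot = "qk"  ["qk"]
16. n1.off = 26  [26]
17. n11.val = 8  [S₁.off * 2 - 44]
18. n12.fin = false  [A.val > 8]
19. n13.sig = 0  [terminal]
20. n14.fin = false  [b.sig > 0]
21. n15.fin = true  [S₀.fin == false]
22. n16.sig = 5  [terminal]
23. n15.hot = "yz"  ["yz"]
24. n15.off = -7  [b.sig - 12]
25. n14.hot = "yzr"  [S₁.hot ++ "r"]
26. n14.off = -7  [S₁.off * 2 + 7]
27. n12.hot = "wyzr"  ["w" ++ S₁.hot]
28. n12.off = 26  [S₁.off + b.sig + 33]
29. n17.fin = "wy"  [terminal]
30. n11.env = 3  [S.off * 3 - 75]
31. n0.hot = "qkz"  [S₁.hot ++ "z"]
32. n0.off = 2  [A.env - 1]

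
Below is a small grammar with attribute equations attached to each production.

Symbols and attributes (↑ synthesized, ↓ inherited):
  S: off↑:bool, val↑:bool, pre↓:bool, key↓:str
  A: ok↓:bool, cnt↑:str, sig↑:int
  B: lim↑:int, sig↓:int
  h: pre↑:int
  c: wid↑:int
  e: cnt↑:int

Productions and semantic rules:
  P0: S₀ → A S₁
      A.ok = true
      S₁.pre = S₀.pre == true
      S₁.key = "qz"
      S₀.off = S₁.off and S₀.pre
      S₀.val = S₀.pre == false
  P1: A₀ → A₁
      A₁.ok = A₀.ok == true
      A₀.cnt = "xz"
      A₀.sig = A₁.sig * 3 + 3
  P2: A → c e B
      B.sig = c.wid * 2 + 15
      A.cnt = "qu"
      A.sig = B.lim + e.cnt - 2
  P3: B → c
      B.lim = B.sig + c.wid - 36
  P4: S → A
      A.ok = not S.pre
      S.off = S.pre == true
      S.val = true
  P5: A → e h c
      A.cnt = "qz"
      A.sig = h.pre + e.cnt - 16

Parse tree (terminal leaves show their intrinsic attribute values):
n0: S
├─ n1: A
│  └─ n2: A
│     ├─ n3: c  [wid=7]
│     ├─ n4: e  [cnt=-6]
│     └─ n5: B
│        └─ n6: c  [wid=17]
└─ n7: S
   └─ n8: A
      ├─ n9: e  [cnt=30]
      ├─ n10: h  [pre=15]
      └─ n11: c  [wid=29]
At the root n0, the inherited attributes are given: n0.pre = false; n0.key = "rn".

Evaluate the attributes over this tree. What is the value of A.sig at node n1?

1. n0.pre = false  [given at root]
2. n0.key = "rn"  [given at root]
3. n1.ok = true  [true]
4. n2.ok = true  [A₀.ok == true]
5. n3.wid = 7  [terminal]
6. n4.cnt = -6  [terminal]
7. n5.sig = 29  [c.wid * 2 + 15]
8. n6.wid = 17  [terminal]
9. n5.lim = 10  [B.sig + c.wid - 36]
10. n2.cnt = "qu"  ["qu"]
11. n2.sig = 2  [B.lim + e.cnt - 2]
12. n1.cnt = "xz"  ["xz"]
13. n1.sig = 9  [A₁.sig * 3 + 3]
14. n7.pre = false  [S₀.pre == true]
15. n7.key = "qz"  ["qz"]
16. n8.ok = true  [not S.pre]
17. n9.cnt = 30  [terminal]
18. n10.pre = 15  [terminal]
19. n11.wid = 29  [terminal]
20. n8.cnt = "qz"  ["qz"]
21. n8.sig = 29  [h.pre + e.cnt - 16]
22. n7.off = false  [S.pre == true]
23. n7.val = true  [true]
24. n0.off = false  [S₁.off and S₀.pre]
25. n0.val = true  [S₀.pre == false]

9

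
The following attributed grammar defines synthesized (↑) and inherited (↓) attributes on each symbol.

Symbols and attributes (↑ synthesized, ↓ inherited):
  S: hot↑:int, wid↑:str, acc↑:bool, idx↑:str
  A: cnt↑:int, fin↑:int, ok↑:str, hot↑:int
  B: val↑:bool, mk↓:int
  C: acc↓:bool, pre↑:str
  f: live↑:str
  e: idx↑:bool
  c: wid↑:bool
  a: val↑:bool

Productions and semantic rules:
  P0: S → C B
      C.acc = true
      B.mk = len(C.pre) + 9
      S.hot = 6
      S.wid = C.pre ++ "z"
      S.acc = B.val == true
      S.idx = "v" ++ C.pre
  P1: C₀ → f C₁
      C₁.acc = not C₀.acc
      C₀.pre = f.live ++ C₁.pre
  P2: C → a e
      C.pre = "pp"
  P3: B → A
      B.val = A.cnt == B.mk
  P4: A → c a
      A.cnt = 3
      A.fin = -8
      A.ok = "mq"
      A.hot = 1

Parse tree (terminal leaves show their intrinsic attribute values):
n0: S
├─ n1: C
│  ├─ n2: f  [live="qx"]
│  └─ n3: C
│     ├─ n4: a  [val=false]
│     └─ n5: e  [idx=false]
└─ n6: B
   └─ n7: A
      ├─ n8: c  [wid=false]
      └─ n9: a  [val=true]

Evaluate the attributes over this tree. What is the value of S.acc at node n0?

1. n1.acc = true  [true]
2. n2.live = "qx"  [terminal]
3. n3.acc = false  [not C₀.acc]
4. n4.val = false  [terminal]
5. n5.idx = false  [terminal]
6. n3.pre = "pp"  ["pp"]
7. n1.pre = "qxpp"  [f.live ++ C₁.pre]
8. n6.mk = 13  [len(C.pre) + 9]
9. n8.wid = false  [terminal]
10. n9.val = true  [terminal]
11. n7.cnt = 3  [3]
12. n7.fin = -8  [-8]
13. n7.ok = "mq"  ["mq"]
14. n7.hot = 1  [1]
15. n6.val = false  [A.cnt == B.mk]
16. n0.hot = 6  [6]
17. n0.wid = "qxppz"  [C.pre ++ "z"]
18. n0.acc = false  [B.val == true]
19. n0.idx = "vqxpp"  ["v" ++ C.pre]

false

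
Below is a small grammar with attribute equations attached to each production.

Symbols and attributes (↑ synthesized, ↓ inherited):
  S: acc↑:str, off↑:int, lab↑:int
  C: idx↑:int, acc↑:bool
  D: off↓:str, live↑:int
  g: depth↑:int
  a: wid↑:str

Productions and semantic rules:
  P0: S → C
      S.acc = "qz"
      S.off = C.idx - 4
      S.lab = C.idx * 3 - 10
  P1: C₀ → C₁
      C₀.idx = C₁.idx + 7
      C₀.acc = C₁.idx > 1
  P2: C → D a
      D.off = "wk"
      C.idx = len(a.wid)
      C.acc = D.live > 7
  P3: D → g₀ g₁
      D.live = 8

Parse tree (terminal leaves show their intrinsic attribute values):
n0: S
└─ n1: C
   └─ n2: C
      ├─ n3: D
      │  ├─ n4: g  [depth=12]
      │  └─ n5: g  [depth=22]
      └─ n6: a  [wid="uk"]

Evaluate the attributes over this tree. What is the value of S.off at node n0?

5

1. n3.off = "wk"  ["wk"]
2. n4.depth = 12  [terminal]
3. n5.depth = 22  [terminal]
4. n3.live = 8  [8]
5. n6.wid = "uk"  [terminal]
6. n2.idx = 2  [len(a.wid)]
7. n2.acc = true  [D.live > 7]
8. n1.idx = 9  [C₁.idx + 7]
9. n1.acc = true  [C₁.idx > 1]
10. n0.acc = "qz"  ["qz"]
11. n0.off = 5  [C.idx - 4]
12. n0.lab = 17  [C.idx * 3 - 10]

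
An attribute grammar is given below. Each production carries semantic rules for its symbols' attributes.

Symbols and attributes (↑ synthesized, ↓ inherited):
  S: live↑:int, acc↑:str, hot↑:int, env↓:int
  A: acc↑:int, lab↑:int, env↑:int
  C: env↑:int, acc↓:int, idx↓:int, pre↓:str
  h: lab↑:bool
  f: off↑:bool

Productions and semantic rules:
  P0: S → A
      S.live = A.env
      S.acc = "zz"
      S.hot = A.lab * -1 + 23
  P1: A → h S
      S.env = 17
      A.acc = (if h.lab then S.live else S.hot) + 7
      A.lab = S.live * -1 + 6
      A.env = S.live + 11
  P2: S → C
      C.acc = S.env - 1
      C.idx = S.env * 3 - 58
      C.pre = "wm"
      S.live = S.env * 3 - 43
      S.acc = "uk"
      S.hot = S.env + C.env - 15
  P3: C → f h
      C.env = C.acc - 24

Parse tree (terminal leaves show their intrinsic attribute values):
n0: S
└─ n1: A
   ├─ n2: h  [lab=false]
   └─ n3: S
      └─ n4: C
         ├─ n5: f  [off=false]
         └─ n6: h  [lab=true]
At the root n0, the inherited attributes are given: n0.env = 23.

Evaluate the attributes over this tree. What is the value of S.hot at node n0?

1. n0.env = 23  [given at root]
2. n2.lab = false  [terminal]
3. n3.env = 17  [17]
4. n4.acc = 16  [S.env - 1]
5. n4.idx = -7  [S.env * 3 - 58]
6. n4.pre = "wm"  ["wm"]
7. n5.off = false  [terminal]
8. n6.lab = true  [terminal]
9. n4.env = -8  [C.acc - 24]
10. n3.live = 8  [S.env * 3 - 43]
11. n3.acc = "uk"  ["uk"]
12. n3.hot = -6  [S.env + C.env - 15]
13. n1.acc = 1  [(if h.lab then S.live else S.hot) + 7]
14. n1.lab = -2  [S.live * -1 + 6]
15. n1.env = 19  [S.live + 11]
16. n0.live = 19  [A.env]
17. n0.acc = "zz"  ["zz"]
18. n0.hot = 25  [A.lab * -1 + 23]

25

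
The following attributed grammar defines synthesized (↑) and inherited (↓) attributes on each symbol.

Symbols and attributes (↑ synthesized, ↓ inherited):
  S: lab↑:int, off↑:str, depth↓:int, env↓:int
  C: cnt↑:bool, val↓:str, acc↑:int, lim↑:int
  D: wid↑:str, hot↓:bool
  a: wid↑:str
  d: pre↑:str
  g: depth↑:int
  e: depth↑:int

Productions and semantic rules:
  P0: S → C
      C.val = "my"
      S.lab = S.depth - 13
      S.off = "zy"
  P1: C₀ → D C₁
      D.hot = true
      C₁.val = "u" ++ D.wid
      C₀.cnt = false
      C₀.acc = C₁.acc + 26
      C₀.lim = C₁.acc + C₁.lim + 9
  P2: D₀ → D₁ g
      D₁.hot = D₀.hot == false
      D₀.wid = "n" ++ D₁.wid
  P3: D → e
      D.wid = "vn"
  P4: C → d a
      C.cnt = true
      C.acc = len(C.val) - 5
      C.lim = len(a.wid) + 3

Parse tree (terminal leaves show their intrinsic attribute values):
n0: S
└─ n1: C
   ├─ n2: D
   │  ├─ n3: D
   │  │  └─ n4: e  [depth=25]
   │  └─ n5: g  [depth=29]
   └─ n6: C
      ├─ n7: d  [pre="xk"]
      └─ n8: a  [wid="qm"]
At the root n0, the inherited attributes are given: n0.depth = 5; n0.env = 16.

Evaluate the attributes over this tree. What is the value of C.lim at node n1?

1. n0.depth = 5  [given at root]
2. n0.env = 16  [given at root]
3. n1.val = "my"  ["my"]
4. n2.hot = true  [true]
5. n3.hot = false  [D₀.hot == false]
6. n4.depth = 25  [terminal]
7. n3.wid = "vn"  ["vn"]
8. n5.depth = 29  [terminal]
9. n2.wid = "nvn"  ["n" ++ D₁.wid]
10. n6.val = "unvn"  ["u" ++ D.wid]
11. n7.pre = "xk"  [terminal]
12. n8.wid = "qm"  [terminal]
13. n6.cnt = true  [true]
14. n6.acc = -1  [len(C.val) - 5]
15. n6.lim = 5  [len(a.wid) + 3]
16. n1.cnt = false  [false]
17. n1.acc = 25  [C₁.acc + 26]
18. n1.lim = 13  [C₁.acc + C₁.lim + 9]
19. n0.lab = -8  [S.depth - 13]
20. n0.off = "zy"  ["zy"]

13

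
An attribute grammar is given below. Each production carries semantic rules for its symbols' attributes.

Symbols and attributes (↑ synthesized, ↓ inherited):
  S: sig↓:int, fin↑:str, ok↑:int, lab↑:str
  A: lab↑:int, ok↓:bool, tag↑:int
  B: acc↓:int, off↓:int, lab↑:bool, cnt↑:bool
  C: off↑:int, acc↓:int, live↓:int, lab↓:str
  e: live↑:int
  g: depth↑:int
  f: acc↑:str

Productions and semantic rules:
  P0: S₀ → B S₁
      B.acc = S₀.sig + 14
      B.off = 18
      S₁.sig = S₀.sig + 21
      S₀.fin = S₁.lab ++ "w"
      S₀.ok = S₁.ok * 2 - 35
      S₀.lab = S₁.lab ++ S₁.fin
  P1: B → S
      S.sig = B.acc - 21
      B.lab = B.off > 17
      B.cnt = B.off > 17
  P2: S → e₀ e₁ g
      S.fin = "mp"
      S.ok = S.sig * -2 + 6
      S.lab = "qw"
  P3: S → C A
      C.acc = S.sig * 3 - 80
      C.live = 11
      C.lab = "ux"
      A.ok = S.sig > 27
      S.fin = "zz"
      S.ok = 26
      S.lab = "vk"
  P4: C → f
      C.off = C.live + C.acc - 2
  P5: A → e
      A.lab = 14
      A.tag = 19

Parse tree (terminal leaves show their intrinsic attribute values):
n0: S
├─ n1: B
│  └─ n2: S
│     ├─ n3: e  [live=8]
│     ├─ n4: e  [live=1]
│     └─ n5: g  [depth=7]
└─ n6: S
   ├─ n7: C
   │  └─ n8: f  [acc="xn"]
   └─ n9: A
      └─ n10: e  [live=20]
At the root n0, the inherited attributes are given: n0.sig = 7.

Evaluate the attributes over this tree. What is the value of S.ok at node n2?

1. n0.sig = 7  [given at root]
2. n1.acc = 21  [S₀.sig + 14]
3. n1.off = 18  [18]
4. n2.sig = 0  [B.acc - 21]
5. n3.live = 8  [terminal]
6. n4.live = 1  [terminal]
7. n5.depth = 7  [terminal]
8. n2.fin = "mp"  ["mp"]
9. n2.ok = 6  [S.sig * -2 + 6]
10. n2.lab = "qw"  ["qw"]
11. n1.lab = true  [B.off > 17]
12. n1.cnt = true  [B.off > 17]
13. n6.sig = 28  [S₀.sig + 21]
14. n7.acc = 4  [S.sig * 3 - 80]
15. n7.live = 11  [11]
16. n7.lab = "ux"  ["ux"]
17. n8.acc = "xn"  [terminal]
18. n7.off = 13  [C.live + C.acc - 2]
19. n9.ok = true  [S.sig > 27]
20. n10.live = 20  [terminal]
21. n9.lab = 14  [14]
22. n9.tag = 19  [19]
23. n6.fin = "zz"  ["zz"]
24. n6.ok = 26  [26]
25. n6.lab = "vk"  ["vk"]
26. n0.fin = "vkw"  [S₁.lab ++ "w"]
27. n0.ok = 17  [S₁.ok * 2 - 35]
28. n0.lab = "vkzz"  [S₁.lab ++ S₁.fin]

6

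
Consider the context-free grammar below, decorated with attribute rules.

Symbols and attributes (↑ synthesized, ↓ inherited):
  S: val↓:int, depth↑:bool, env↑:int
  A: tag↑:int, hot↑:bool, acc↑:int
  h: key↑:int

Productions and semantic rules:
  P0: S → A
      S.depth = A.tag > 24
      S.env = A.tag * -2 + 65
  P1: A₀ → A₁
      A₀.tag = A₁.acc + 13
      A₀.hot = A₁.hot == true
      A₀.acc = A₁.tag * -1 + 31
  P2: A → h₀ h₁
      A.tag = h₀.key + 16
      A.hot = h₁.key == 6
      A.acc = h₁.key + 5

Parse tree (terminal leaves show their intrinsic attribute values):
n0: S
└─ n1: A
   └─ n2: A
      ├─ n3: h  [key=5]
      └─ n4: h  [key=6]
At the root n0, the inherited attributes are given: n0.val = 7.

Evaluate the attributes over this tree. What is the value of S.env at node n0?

17

1. n0.val = 7  [given at root]
2. n3.key = 5  [terminal]
3. n4.key = 6  [terminal]
4. n2.tag = 21  [h₀.key + 16]
5. n2.hot = true  [h₁.key == 6]
6. n2.acc = 11  [h₁.key + 5]
7. n1.tag = 24  [A₁.acc + 13]
8. n1.hot = true  [A₁.hot == true]
9. n1.acc = 10  [A₁.tag * -1 + 31]
10. n0.depth = false  [A.tag > 24]
11. n0.env = 17  [A.tag * -2 + 65]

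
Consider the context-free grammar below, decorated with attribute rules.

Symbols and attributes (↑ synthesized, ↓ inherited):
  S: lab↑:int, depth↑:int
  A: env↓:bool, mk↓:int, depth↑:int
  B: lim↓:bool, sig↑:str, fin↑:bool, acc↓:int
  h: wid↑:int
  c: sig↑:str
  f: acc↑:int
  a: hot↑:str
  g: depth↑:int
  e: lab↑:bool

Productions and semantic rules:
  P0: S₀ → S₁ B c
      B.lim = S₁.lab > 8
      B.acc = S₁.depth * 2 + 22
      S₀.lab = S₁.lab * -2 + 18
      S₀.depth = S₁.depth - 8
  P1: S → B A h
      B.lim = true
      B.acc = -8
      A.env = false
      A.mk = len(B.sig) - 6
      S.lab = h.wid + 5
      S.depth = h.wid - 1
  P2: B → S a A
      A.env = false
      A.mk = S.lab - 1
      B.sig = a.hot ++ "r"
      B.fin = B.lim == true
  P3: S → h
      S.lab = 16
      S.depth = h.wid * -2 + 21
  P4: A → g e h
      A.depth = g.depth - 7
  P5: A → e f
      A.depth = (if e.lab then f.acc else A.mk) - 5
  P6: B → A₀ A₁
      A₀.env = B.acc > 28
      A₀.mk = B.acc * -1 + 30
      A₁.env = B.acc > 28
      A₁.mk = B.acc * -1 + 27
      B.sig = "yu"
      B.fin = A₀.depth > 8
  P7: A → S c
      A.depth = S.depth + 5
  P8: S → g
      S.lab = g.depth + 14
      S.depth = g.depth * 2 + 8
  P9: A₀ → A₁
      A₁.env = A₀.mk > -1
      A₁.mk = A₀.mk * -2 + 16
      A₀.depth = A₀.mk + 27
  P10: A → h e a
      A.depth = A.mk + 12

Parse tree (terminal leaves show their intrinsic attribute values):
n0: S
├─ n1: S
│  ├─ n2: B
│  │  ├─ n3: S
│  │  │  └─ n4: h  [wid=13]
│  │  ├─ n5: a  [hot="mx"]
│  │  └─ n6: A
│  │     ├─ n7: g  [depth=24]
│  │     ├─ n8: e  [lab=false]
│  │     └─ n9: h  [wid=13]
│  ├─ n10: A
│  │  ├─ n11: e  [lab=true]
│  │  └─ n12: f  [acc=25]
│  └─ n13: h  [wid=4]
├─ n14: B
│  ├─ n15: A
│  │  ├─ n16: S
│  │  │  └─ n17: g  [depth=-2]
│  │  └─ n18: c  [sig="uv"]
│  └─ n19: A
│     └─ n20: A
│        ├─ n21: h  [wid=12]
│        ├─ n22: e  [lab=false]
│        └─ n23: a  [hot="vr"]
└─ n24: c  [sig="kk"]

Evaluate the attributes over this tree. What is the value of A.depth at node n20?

1. n2.lim = true  [true]
2. n2.acc = -8  [-8]
3. n4.wid = 13  [terminal]
4. n3.lab = 16  [16]
5. n3.depth = -5  [h.wid * -2 + 21]
6. n5.hot = "mx"  [terminal]
7. n6.env = false  [false]
8. n6.mk = 15  [S.lab - 1]
9. n7.depth = 24  [terminal]
10. n8.lab = false  [terminal]
11. n9.wid = 13  [terminal]
12. n6.depth = 17  [g.depth - 7]
13. n2.sig = "mxr"  [a.hot ++ "r"]
14. n2.fin = true  [B.lim == true]
15. n10.env = false  [false]
16. n10.mk = -3  [len(B.sig) - 6]
17. n11.lab = true  [terminal]
18. n12.acc = 25  [terminal]
19. n10.depth = 20  [(if e.lab then f.acc else A.mk) - 5]
20. n13.wid = 4  [terminal]
21. n1.lab = 9  [h.wid + 5]
22. n1.depth = 3  [h.wid - 1]
23. n14.lim = true  [S₁.lab > 8]
24. n14.acc = 28  [S₁.depth * 2 + 22]
25. n15.env = false  [B.acc > 28]
26. n15.mk = 2  [B.acc * -1 + 30]
27. n17.depth = -2  [terminal]
28. n16.lab = 12  [g.depth + 14]
29. n16.depth = 4  [g.depth * 2 + 8]
30. n18.sig = "uv"  [terminal]
31. n15.depth = 9  [S.depth + 5]
32. n19.env = false  [B.acc > 28]
33. n19.mk = -1  [B.acc * -1 + 27]
34. n20.env = false  [A₀.mk > -1]
35. n20.mk = 18  [A₀.mk * -2 + 16]
36. n21.wid = 12  [terminal]
37. n22.lab = false  [terminal]
38. n23.hot = "vr"  [terminal]
39. n20.depth = 30  [A.mk + 12]
40. n19.depth = 26  [A₀.mk + 27]
41. n14.sig = "yu"  ["yu"]
42. n14.fin = true  [A₀.depth > 8]
43. n24.sig = "kk"  [terminal]
44. n0.lab = 0  [S₁.lab * -2 + 18]
45. n0.depth = -5  [S₁.depth - 8]

30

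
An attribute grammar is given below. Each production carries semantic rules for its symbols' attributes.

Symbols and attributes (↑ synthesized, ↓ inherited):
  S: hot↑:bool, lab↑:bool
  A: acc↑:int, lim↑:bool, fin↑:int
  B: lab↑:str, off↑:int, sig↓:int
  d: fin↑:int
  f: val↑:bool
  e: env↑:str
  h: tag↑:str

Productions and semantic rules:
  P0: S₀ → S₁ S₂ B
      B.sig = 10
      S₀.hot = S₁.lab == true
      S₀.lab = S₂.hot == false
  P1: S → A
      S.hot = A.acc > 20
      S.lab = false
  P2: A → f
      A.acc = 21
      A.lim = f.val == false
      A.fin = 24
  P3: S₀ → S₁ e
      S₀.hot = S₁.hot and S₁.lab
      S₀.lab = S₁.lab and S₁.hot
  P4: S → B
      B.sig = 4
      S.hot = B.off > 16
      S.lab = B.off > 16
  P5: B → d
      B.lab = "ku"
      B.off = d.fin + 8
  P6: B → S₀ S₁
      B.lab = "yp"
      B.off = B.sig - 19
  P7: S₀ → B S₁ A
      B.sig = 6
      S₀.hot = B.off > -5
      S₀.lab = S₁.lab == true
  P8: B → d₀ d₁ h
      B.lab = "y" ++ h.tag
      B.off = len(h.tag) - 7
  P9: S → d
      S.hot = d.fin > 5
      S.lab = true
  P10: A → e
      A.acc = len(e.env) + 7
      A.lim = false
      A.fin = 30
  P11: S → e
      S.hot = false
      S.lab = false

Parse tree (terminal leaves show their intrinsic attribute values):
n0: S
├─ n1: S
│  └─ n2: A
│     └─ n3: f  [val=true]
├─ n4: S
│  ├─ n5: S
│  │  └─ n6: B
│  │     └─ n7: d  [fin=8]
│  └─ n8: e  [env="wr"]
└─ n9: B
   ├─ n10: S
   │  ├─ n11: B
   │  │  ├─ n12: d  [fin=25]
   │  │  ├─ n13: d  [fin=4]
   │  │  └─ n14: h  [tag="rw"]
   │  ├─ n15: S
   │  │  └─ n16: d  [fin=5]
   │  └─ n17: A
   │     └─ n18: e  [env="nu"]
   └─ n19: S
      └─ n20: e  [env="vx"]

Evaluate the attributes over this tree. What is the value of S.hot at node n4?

1. n3.val = true  [terminal]
2. n2.acc = 21  [21]
3. n2.lim = false  [f.val == false]
4. n2.fin = 24  [24]
5. n1.hot = true  [A.acc > 20]
6. n1.lab = false  [false]
7. n6.sig = 4  [4]
8. n7.fin = 8  [terminal]
9. n6.lab = "ku"  ["ku"]
10. n6.off = 16  [d.fin + 8]
11. n5.hot = false  [B.off > 16]
12. n5.lab = false  [B.off > 16]
13. n8.env = "wr"  [terminal]
14. n4.hot = false  [S₁.hot and S₁.lab]
15. n4.lab = false  [S₁.lab and S₁.hot]
16. n9.sig = 10  [10]
17. n11.sig = 6  [6]
18. n12.fin = 25  [terminal]
19. n13.fin = 4  [terminal]
20. n14.tag = "rw"  [terminal]
21. n11.lab = "yrw"  ["y" ++ h.tag]
22. n11.off = -5  [len(h.tag) - 7]
23. n16.fin = 5  [terminal]
24. n15.hot = false  [d.fin > 5]
25. n15.lab = true  [true]
26. n18.env = "nu"  [terminal]
27. n17.acc = 9  [len(e.env) + 7]
28. n17.lim = false  [false]
29. n17.fin = 30  [30]
30. n10.hot = false  [B.off > -5]
31. n10.lab = true  [S₁.lab == true]
32. n20.env = "vx"  [terminal]
33. n19.hot = false  [false]
34. n19.lab = false  [false]
35. n9.lab = "yp"  ["yp"]
36. n9.off = -9  [B.sig - 19]
37. n0.hot = false  [S₁.lab == true]
38. n0.lab = true  [S₂.hot == false]

false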